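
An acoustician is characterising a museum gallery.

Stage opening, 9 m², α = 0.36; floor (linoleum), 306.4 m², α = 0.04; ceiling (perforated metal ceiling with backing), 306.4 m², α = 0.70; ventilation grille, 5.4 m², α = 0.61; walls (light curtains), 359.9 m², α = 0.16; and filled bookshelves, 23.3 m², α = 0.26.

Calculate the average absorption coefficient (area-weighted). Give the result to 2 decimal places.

0.29

Total surface area S = 1010.4 m².
A = 9·0.36 + 306.4·0.04 + 306.4·0.70 + 5.4·0.61 + 359.9·0.16 + 23.3·0.26 = 296.912 sabins.
ᾱ = A/S = 0.29.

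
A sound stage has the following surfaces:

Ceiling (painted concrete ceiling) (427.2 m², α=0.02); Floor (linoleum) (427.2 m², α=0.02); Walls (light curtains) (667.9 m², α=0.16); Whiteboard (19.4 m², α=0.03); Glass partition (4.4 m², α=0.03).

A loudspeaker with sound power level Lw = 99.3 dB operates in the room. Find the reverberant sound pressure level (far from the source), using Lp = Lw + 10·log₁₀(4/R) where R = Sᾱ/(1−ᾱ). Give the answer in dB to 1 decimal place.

Σ(Sᵢαᵢ) = 427.2×0.02 + 427.2×0.02 + 667.9×0.16 + 19.4×0.03 + 4.4×0.03 = 124.666; total area S = 1546.1 m².
ᾱ = 124.666/1546.1 = 0.0806; R = Sᾱ/(1−ᾱ) = 124.666/(1−0.0806) = 135.595 m².
Lp = 99.3 + 10·log₁₀(4/135.595) = 99.3 + (-15.30) = 84.0 dB.

84.0 dB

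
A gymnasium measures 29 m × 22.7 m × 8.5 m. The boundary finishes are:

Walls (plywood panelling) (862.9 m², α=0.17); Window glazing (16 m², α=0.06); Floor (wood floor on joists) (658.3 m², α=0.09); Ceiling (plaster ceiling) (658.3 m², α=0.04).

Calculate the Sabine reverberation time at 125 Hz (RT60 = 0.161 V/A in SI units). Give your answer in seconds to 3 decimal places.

Equivalent absorption area: A = 862.9*0.17 + 16*0.06 + 658.3*0.09 + 658.3*0.04 = 233.232 m².
V = 29·22.7·8.5 = 5595.55 m³.
Sabine: RT60 = 0.161 × 5595.55 / 233.232 = 3.863 s.

3.863 sec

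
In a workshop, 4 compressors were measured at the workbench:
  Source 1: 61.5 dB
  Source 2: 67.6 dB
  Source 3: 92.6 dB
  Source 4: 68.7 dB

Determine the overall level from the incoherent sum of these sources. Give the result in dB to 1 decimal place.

92.6 dB

Σ 10^(Lᵢ/10) = 1.834e+09.
Combined level = 10 log₁₀(1.834e+09) = 92.6 dB.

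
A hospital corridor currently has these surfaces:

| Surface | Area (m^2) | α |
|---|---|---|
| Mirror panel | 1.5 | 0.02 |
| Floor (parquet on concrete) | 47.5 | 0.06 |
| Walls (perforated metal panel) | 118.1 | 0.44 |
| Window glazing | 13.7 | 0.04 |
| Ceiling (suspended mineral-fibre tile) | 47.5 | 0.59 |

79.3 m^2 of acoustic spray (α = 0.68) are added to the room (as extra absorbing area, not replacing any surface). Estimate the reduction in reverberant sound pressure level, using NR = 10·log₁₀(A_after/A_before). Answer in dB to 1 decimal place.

Equivalent absorption area: A_before = 1.5·0.02 + 47.5·0.06 + 118.1·0.44 + 13.7·0.04 + 47.5·0.59 = 83.417 m^2.
Treatment contributes 79.3·0.68 = 53.924 sabins.
New total A_after = 137.341 sabins.
Reduction = 10 log₁₀(A_after/A_before) = 10 log₁₀(1.6464) = 2.2 dB.

2.2 dB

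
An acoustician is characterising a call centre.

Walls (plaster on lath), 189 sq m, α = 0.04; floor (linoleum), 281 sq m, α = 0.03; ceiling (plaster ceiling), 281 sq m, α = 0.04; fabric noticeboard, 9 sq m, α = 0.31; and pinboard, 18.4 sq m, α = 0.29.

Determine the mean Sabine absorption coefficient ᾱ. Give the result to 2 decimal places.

0.05

S = Σ Sᵢ = 189 + 281 + 281 + 9 + 18.4 = 778.4 sq m.
Weighted sum Σ Sα = 35.356.
ᾱ = A/S = 0.05.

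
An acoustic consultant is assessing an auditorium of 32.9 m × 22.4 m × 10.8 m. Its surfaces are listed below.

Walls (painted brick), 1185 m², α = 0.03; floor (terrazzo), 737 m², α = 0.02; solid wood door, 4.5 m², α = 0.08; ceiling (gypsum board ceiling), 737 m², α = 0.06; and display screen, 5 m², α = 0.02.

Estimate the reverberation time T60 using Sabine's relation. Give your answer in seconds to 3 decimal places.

A = Σ Sᵢαᵢ = 1185*0.03 + 737*0.02 + 4.5*0.08 + 737*0.06 + 5*0.02 = 94.970 sabins.
Room volume: 7959.168 m³.
Sabine: RT60 = 0.161 × 7959.168 / 94.970 = 13.493 s.

13.493 sec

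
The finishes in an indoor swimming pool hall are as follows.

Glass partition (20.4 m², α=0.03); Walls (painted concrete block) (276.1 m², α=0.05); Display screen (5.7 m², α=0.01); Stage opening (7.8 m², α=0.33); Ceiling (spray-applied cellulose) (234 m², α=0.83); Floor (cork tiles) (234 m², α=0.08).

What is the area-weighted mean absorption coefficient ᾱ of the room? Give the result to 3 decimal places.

S = Σ Sᵢ = 20.4 + 276.1 + 5.7 + 7.8 + 234 + 234 = 778.0 m².
Weighted sum Σ Sα = 229.988.
ᾱ = A/S = 0.296.

0.296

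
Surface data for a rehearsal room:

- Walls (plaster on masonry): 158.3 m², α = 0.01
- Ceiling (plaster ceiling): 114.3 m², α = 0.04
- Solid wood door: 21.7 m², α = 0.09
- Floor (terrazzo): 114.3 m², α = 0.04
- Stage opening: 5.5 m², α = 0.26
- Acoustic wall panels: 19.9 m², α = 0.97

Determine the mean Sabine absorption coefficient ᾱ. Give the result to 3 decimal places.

0.077

S = Σ Sᵢ = 158.3 + 114.3 + 21.7 + 114.3 + 5.5 + 19.9 = 434.0 m².
A = 158.3×0.01 + 114.3×0.04 + 21.7×0.09 + 114.3×0.04 + 5.5×0.26 + 19.9×0.97 = 33.413 sabins.
ᾱ = A/S = 0.077.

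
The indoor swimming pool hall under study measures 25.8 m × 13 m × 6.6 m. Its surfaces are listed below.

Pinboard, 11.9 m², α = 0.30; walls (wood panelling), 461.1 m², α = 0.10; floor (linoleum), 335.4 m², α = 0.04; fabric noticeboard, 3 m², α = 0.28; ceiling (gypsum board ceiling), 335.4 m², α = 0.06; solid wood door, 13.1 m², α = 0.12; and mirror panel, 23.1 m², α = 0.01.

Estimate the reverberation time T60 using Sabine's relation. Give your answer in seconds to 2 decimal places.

4.15 s

A = Σ Sᵢαᵢ = 11.9×0.30 + 461.1×0.10 + 335.4×0.04 + 3×0.28 + 335.4×0.06 + 13.1×0.12 + 23.1×0.01 = 85.863 sabins.
Volume V = 25.8 × 13 × 6.6 = 2213.64 m³.
T = 0.161 V/A = 0.161·2213.64/85.863 = 4.15 s.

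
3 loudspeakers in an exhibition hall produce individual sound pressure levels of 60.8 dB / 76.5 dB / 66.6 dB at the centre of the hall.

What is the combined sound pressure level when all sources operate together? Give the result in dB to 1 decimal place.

77.0 dB

Sum in the linear (power) domain: Σ 10^(Lᵢ/10) = 10^(60.8/10) + 10^(76.5/10) + 10^(66.6/10) = 5.044e+07.
Back to dB: 10·log₁₀ Σ = 77.0 dB.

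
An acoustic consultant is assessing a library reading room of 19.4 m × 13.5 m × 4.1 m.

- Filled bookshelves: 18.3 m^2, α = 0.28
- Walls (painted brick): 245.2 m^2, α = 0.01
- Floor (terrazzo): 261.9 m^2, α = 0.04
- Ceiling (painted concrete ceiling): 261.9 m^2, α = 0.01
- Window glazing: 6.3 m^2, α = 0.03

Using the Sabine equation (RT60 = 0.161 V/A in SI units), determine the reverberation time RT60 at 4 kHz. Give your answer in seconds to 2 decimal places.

Summing Sᵢαᵢ: 5.124 + 2.452 + 10.476 + 2.619 + 0.189 → A = 20.860 sabins.
Room volume: 1073.79 m³.
Sabine: RT60 = 0.161 × 1073.79 / 20.860 = 8.29 s.

8.29 s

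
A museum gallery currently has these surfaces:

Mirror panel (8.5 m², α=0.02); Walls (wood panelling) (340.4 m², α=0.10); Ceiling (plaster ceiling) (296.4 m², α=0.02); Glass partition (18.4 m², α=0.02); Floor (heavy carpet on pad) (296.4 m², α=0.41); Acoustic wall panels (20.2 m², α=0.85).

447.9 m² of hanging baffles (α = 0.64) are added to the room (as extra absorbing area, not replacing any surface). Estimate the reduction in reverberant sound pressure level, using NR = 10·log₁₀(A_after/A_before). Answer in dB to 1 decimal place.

4.1 dB

Equivalent absorption area: A_before = 8.5·0.02 + 340.4·0.10 + 296.4·0.02 + 18.4·0.02 + 296.4·0.41 + 20.2·0.85 = 179.200 m².
Added absorption = 447.9 × 0.64 = 286.656 sabins.
A_after = 179.200 + 286.656 = 465.856 sabins.
Reduction = 10 log₁₀(A_after/A_before) = 10 log₁₀(2.5996) = 4.1 dB.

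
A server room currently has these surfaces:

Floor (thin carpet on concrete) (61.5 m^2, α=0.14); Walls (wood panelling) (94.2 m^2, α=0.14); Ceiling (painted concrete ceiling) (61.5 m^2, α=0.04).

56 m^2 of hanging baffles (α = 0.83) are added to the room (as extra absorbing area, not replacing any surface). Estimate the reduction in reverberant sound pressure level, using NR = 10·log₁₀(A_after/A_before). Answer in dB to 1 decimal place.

4.6 dB

Total absorption A_before = 61.5·0.14 + 94.2·0.14 + 61.5·0.04
  = 8.610 + 13.188 + 2.460 = 24.258 m^2 sabins.
Treatment contributes 56·0.83 = 46.480 sabins.
A_after = 24.258 + 46.480 = 70.738 sabins.
NR = 10·log₁₀(70.738/24.258) = 4.6 dB.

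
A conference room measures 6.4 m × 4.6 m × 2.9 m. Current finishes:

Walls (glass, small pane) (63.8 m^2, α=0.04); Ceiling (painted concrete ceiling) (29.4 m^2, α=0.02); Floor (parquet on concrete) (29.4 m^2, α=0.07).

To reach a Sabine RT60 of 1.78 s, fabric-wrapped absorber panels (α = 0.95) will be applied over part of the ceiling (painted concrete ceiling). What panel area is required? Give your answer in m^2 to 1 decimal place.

2.7

A₁ = Σ Sᵢαᵢ = 63.8*0.04 + 29.4*0.02 + 29.4*0.07 = 5.198 sabins.
Required A₂ = 0.161·85.376/1.78 = 7.722 sabins.
ΔA needed = 7.722 − 5.198 = 2.524 sabins.
Each m^2 of panel replacing the ceiling (painted concrete ceiling) adds (0.95 − 0.02) = 0.93 sabins.
Panel area = 2.524 / 0.93 = 2.7 m^2.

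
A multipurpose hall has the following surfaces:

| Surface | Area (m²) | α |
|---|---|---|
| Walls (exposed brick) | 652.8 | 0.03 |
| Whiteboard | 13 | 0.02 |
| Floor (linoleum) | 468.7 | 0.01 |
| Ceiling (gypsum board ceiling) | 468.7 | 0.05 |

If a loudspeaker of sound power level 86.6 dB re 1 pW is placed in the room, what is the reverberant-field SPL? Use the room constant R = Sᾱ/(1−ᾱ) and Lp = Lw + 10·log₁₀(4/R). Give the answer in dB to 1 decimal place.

75.7 dB

Σ(Sᵢαᵢ) = 652.8×0.03 + 13×0.02 + 468.7×0.01 + 468.7×0.05 = 47.966; total area S = 1603.2 m².
ᾱ = 47.966/1603.2 = 0.0299; R = Sᾱ/(1−ᾱ) = 47.966/(1−0.0299) = 49.444 m².
Lp = 86.6 + 10·log₁₀(4/49.444) = 86.6 + (-10.92) = 75.7 dB.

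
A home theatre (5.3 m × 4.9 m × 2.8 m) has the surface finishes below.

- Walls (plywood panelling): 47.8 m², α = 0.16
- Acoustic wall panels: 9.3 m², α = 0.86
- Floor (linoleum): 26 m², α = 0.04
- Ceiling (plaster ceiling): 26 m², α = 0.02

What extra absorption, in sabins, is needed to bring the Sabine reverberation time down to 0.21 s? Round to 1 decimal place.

38.5 sabins

A₁ = Σ Sᵢαᵢ = 47.8*0.16 + 9.3*0.86 + 26*0.04 + 26*0.02 = 17.206 sabins.
Target A₂ = 0.161·72.716/0.21 = 55.749 sabins (V = 72.716 m³).
ΔA = A₂ − A₁ = 55.749 − 17.206 = 38.5 sabins.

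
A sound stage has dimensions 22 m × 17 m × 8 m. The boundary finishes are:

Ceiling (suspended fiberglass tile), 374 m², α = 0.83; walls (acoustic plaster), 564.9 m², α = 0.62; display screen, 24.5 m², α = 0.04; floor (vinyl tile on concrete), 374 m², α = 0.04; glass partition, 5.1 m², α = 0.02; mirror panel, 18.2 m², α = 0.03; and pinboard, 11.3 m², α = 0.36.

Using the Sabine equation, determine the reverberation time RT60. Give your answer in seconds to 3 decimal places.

0.707 seconds

Summing Sᵢαᵢ: 310.420 + 350.238 + 0.980 + 14.960 + 0.102 + 0.546 + 4.068 → A = 681.314 sabins.
Volume V = 22 × 17 × 8 = 2992 m³.
RT60 = 0.161 · V / A = 0.161 × 2992 / 681.314 = 0.707 s.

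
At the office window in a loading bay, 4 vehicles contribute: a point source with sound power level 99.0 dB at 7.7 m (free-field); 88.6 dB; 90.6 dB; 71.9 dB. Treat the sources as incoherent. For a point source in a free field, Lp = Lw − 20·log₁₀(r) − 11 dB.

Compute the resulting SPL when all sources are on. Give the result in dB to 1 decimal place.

92.8 dB

Source at 7.7 m: Lp = 99.0 − 20·log₁₀(7.7) − 11 = 70.3 dB.
Sum in the linear (power) domain: Σ 10^(Lᵢ/10) = 10^(70.3/10) + 10^(88.6/10) + 10^(90.6/10) + 10^(71.9/10) = 1.899e+09.
L_total = 10·log₁₀(1.899e+09) = 92.8 dB.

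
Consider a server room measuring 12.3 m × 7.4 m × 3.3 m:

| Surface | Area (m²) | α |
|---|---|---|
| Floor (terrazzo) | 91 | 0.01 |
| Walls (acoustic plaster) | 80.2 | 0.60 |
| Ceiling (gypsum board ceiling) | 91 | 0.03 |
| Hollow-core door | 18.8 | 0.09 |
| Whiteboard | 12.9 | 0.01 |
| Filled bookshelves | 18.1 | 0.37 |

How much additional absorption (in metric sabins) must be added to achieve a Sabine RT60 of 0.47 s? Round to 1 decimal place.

42.6 sabins

Summing Sᵢαᵢ: 0.910 + 48.120 + 2.730 + 1.692 + 0.129 + 6.697 → A₁ = 60.278 sabins.
V = 300.366 m³. Required absorption A₂ = 0.161 × 300.366 / 0.47 = 102.891 sabins.
Additional absorption ΔA = 102.891 − 60.278 = 42.6 sabins.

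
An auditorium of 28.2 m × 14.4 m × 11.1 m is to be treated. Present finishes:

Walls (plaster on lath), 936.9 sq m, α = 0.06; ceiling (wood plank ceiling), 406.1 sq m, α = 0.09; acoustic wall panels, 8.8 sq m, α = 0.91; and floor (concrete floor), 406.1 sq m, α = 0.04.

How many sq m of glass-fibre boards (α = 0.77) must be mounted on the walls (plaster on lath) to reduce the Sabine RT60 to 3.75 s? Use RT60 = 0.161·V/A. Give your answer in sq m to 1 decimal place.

Equivalent absorption area: A₁ = 936.9·0.06 + 406.1·0.09 + 8.8·0.91 + 406.1·0.04 = 117.015 sq m.
Required A₂ = 0.161·4507.488/3.75 = 193.521 sabins.
Absorption to add: 193.521 − 117.015 = 76.506 sabins.
Each sq m of panel replacing the walls (plaster on lath) adds (0.77 − 0.06) = 0.71 sabins.
Area = ΔA/Δα = 76.506/0.71 = 107.8 sq m.

107.8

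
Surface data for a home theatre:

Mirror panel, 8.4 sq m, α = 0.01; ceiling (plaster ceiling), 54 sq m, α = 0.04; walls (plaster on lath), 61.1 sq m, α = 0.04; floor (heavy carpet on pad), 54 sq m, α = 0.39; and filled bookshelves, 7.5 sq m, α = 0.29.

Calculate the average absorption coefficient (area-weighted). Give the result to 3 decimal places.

Total surface area S = 185.0 sq m.
A = 8.4·0.01 + 54·0.04 + 61.1·0.04 + 54·0.39 + 7.5·0.29 = 27.923 sabins.
ᾱ = A/S = 0.151.

0.151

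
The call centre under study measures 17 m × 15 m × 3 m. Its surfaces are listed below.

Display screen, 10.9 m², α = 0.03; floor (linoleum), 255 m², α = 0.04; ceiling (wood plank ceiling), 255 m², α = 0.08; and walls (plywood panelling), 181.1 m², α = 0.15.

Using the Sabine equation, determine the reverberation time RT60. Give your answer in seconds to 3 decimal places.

2.120 s

Summing Sᵢαᵢ: 0.327 + 10.200 + 20.400 + 27.165 → A = 58.092 sabins.
Room volume: 765 m³.
Sabine: RT60 = 0.161 × 765 / 58.092 = 2.120 s.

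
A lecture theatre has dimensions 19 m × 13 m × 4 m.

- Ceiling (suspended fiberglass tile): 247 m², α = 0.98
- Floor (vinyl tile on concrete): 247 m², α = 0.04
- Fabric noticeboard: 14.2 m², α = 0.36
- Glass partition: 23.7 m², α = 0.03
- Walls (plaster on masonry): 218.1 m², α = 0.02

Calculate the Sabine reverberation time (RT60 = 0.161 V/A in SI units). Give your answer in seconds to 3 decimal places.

Equivalent absorption area: A = 247×0.98 + 247×0.04 + 14.2×0.36 + 23.7×0.03 + 218.1×0.02 = 262.125 m².
Room volume: 988 m³.
T = 0.161 V/A = 0.161·988/262.125 = 0.607 s.

0.607 sec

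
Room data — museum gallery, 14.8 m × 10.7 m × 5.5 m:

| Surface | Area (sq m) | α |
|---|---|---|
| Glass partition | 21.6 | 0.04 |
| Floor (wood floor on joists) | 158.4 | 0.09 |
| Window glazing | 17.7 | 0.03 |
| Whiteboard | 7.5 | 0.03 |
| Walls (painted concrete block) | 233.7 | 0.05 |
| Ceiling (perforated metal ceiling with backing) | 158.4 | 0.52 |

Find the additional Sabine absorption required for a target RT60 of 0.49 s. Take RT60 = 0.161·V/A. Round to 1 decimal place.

Equivalent absorption area: A₁ = 21.6·0.04 + 158.4·0.09 + 17.7·0.03 + 7.5·0.03 + 233.7·0.05 + 158.4·0.52 = 109.929 sq m.
V = 870.98 m³. Required absorption A₂ = 0.161 × 870.98 / 0.49 = 286.179 sabins.
ΔA = A₂ − A₁ = 286.179 − 109.929 = 176.3 sabins.

176.3 sabins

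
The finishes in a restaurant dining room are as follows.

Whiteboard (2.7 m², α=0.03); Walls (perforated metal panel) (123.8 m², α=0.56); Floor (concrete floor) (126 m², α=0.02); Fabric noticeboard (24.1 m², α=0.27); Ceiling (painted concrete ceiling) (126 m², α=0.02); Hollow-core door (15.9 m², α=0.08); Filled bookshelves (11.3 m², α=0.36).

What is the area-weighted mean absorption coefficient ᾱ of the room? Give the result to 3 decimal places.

Total surface area S = 429.8 m².
A = 2.7·0.03 + 123.8·0.56 + 126·0.02 + 24.1·0.27 + 126·0.02 + 15.9·0.08 + 11.3·0.36 = 86.296 sabins.
ᾱ = 86.296 / 429.8 = 0.201.

0.201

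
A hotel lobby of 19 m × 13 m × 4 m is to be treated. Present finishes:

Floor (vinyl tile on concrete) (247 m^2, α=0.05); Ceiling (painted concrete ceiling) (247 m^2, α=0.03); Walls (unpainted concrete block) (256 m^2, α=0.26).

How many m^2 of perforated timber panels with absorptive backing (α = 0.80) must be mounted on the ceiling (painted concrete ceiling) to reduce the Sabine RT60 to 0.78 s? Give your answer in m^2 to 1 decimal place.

152.7

Total absorption A₁ = 247·0.05 + 247·0.03 + 256·0.26
  = 12.350 + 7.410 + 66.560 = 86.320 m^2 sabins.
Required A₂ = 0.161·988/0.78 = 203.933 sabins.
Absorption to add: 203.933 − 86.320 = 117.613 sabins.
Each m^2 of panel replacing the ceiling (painted concrete ceiling) adds (0.80 − 0.03) = 0.77 sabins.
Panel area = 117.613 / 0.77 = 152.7 m^2.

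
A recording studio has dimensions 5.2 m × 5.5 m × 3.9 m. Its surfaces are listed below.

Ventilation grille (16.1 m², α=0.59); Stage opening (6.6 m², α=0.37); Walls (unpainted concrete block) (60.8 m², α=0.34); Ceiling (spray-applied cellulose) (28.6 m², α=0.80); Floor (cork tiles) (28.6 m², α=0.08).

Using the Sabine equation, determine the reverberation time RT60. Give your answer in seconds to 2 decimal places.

0.31 sec

Equivalent absorption area: A = 16.1*0.59 + 6.6*0.37 + 60.8*0.34 + 28.6*0.80 + 28.6*0.08 = 57.781 m².
V = 5.2·5.5·3.9 = 111.54 m³.
RT60 = 0.161 · V / A = 0.161 × 111.54 / 57.781 = 0.31 s.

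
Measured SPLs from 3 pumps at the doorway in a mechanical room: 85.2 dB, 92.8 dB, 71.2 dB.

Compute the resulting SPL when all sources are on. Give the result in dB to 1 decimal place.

93.5 dB

Σ 10^(Lᵢ/10) = 2.25e+09.
L_total = 10·log₁₀(2.25e+09) = 93.5 dB.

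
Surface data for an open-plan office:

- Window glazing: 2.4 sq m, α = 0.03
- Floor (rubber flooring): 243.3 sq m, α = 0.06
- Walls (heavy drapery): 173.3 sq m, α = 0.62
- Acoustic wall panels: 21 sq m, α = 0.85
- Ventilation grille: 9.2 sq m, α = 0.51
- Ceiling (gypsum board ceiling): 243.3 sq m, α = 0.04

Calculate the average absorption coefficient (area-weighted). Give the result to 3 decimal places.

0.223

S = Σ Sᵢ = 2.4 + 243.3 + 173.3 + 21 + 9.2 + 243.3 = 692.5 sq m.
Weighted sum Σ Sα = 154.390.
ᾱ = 154.390 / 692.5 = 0.223.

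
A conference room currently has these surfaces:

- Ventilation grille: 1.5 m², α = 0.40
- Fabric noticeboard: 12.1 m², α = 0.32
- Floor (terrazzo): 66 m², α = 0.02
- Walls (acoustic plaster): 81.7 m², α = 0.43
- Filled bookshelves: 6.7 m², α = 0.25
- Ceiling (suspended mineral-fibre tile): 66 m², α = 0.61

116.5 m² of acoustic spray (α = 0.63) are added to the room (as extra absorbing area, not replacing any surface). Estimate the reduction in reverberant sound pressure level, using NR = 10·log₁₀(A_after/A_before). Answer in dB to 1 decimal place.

2.8 dB

Summing Sᵢαᵢ: 0.600 + 3.872 + 1.320 + 35.131 + 1.675 + 40.260 → A_before = 82.858 sabins.
Added absorption = 116.5 × 0.63 = 73.395 sabins.
A_after = 82.858 + 73.395 = 156.253 sabins.
NR = 10·log₁₀(156.253/82.858) = 2.8 dB.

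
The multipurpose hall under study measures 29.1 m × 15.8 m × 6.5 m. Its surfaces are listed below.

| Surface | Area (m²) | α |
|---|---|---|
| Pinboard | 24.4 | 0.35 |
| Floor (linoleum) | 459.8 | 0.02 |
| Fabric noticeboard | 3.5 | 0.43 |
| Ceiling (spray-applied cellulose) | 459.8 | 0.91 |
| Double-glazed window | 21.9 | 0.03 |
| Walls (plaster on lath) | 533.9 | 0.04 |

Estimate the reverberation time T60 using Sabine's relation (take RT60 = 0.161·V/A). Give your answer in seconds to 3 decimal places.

Summing Sᵢαᵢ: 8.540 + 9.196 + 1.505 + 418.418 + 0.657 + 21.356 → A = 459.672 sabins.
Room volume: 2988.57 m³.
RT60 = 0.161 · V / A = 0.161 × 2988.57 / 459.672 = 1.047 s.

1.047 seconds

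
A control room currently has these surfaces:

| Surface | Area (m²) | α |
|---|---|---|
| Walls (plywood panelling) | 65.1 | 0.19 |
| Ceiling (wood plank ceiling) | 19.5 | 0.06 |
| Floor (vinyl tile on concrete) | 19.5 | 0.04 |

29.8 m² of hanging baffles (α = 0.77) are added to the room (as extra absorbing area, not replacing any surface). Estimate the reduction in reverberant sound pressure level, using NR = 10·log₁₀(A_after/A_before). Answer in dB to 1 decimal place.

4.2 dB

Equivalent absorption area: A_before = 65.1×0.19 + 19.5×0.06 + 19.5×0.04 = 14.319 m².
Added absorption = 29.8 × 0.77 = 22.946 sabins.
New total A_after = 37.265 sabins.
Reduction = 10 log₁₀(A_after/A_before) = 10 log₁₀(2.6025) = 4.2 dB.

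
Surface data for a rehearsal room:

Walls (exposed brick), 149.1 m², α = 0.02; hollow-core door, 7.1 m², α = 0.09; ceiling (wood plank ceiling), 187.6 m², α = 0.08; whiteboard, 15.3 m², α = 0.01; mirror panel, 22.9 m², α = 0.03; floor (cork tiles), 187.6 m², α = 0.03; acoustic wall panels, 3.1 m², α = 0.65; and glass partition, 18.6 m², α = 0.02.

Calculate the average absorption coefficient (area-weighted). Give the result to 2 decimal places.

0.05

S = Σ Sᵢ = 149.1 + 7.1 + 187.6 + 15.3 + 22.9 + 187.6 + 3.1 + 18.6 = 591.3 m².
A = 149.1*0.02 + 7.1*0.09 + 187.6*0.08 + 15.3*0.01 + 22.9*0.03 + 187.6*0.03 + 3.1*0.65 + 18.6*0.02 = 27.484 sabins.
ᾱ = A/S = 0.05.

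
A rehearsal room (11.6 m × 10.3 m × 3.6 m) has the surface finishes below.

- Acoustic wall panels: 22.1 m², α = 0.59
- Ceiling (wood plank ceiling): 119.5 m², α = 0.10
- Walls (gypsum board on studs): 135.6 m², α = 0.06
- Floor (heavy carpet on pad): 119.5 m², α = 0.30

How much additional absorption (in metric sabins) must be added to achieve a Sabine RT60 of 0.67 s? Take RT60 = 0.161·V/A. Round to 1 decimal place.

34.4 sabins

Total absorption A₁ = 22.1*0.59 + 119.5*0.10 + 135.6*0.06 + 119.5*0.30
  = 13.039 + 11.950 + 8.136 + 35.850 = 68.975 m² sabins.
V = 430.128 m³. Required absorption A₂ = 0.161 × 430.128 / 0.67 = 103.359 sabins.
Shortfall: 103.359 − 68.975 = 34.4 sabins.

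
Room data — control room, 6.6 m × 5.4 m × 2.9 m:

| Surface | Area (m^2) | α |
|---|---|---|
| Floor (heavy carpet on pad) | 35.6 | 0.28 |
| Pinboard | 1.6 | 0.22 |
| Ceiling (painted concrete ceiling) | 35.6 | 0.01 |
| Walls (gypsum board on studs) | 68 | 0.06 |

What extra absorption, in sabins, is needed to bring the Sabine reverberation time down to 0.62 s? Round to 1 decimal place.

12.1 sabins

A₁ = Σ Sᵢαᵢ = 35.6·0.28 + 1.6·0.22 + 35.6·0.01 + 68·0.06 = 14.756 sabins.
V = 103.356 m³. Required absorption A₂ = 0.161 × 103.356 / 0.62 = 26.839 sabins.
ΔA = A₂ − A₁ = 26.839 − 14.756 = 12.1 sabins.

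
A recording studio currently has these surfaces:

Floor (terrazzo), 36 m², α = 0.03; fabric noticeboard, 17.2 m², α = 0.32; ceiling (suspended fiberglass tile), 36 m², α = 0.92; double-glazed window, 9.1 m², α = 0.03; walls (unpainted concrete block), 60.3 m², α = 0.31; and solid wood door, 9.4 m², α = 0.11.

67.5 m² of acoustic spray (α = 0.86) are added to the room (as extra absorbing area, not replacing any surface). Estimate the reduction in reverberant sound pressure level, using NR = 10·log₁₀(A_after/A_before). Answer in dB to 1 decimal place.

Total absorption A_before = 36*0.03 + 17.2*0.32 + 36*0.92 + 9.1*0.03 + 60.3*0.31 + 9.4*0.11
  = 1.080 + 5.504 + 33.120 + 0.273 + 18.693 + 1.034 = 59.704 m² sabins.
Treatment contributes 67.5·0.86 = 58.050 sabins.
A_after = 59.704 + 58.050 = 117.754 sabins.
NR = 10·log₁₀(117.754/59.704) = 2.9 dB.

2.9 dB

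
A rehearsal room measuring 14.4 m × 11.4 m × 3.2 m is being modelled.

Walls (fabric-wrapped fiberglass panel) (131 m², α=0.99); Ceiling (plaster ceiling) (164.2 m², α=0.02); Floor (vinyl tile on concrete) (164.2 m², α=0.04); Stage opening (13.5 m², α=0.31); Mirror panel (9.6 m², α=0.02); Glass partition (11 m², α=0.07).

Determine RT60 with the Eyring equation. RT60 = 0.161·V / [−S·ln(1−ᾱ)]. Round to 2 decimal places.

0.49 s

S = Σ Sᵢ = 493.5 m².
Σ(Sᵢαᵢ) = 131·0.99 + 164.2·0.02 + 164.2·0.04 + 13.5·0.31 + 9.6·0.02 + 11·0.07 = 144.689.
Mean coefficient ᾱ = A/S = 0.2932.
−S·ln(1−ᾱ) = −493.5 × ln(1 − 0.2932) = 171.248.
V = 14.4 × 11.4 × 3.2 = 525.312 m³.
RT60 = 0.161 × 525.312 / 171.248 = 0.49 s.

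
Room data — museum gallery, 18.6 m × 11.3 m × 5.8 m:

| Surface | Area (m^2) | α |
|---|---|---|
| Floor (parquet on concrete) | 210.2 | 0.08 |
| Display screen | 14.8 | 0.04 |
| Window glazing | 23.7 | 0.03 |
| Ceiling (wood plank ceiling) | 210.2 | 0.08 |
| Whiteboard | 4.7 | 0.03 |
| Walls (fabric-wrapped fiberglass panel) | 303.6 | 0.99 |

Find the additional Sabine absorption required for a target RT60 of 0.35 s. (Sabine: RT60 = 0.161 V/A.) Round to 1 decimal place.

225.1 sabins

Equivalent absorption area: A₁ = 210.2·0.08 + 14.8·0.04 + 23.7·0.03 + 210.2·0.08 + 4.7·0.03 + 303.6·0.99 = 335.640 m^2.
For T = 0.35 s, need A₂ = 0.161·V/T = 0.161·1219.044/0.35 = 560.760 sabins.
Additional absorption ΔA = 560.760 − 335.640 = 225.1 sabins.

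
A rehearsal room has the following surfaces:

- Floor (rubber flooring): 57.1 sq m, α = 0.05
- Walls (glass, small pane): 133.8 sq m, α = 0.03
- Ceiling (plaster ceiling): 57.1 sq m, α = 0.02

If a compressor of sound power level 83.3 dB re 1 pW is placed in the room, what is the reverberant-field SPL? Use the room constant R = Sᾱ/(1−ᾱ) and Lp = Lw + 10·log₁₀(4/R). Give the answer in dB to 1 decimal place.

A = 8.011 sabins; S = 248.0 sq m.
ᾱ = 8.011/248.0 = 0.0323; R = Sᾱ/(1−ᾱ) = 8.011/(1−0.0323) = 8.278 sq m.
Lp = Lw + 10 log₁₀(4/R) = 83.3 -3.16 = 80.1 dB.

80.1 dB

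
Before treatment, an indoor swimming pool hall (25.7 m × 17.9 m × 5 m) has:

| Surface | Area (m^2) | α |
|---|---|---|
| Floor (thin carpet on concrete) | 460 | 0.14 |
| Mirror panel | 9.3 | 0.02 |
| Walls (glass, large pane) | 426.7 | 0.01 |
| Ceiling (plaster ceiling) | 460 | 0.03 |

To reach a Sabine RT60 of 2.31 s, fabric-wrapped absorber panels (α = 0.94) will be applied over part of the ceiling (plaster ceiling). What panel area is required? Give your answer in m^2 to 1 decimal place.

A₁ = Σ Sᵢαᵢ = 460·0.14 + 9.3·0.02 + 426.7·0.01 + 460·0.03 = 82.653 sabins.
V = 2300.15 m³. Target absorption A₂ = 0.161 × 2300.15 / 2.31 = 160.313 sabins.
Absorption to add: 160.313 − 82.653 = 77.660 sabins.
Each m^2 of panel replacing the ceiling (plaster ceiling) adds (0.94 − 0.03) = 0.91 sabins.
Area = ΔA/Δα = 77.660/0.91 = 85.3 m^2.

85.3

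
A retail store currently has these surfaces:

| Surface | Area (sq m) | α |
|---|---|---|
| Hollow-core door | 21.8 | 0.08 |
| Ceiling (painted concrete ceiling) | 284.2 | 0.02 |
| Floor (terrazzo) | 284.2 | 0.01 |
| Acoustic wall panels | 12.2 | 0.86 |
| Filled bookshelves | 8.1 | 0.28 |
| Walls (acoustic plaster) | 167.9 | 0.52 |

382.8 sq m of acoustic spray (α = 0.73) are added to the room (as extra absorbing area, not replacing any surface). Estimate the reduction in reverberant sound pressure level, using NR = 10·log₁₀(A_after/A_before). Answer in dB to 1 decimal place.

5.5 dB

A_before = Σ Sᵢαᵢ = 21.8×0.08 + 284.2×0.02 + 284.2×0.01 + 12.2×0.86 + 8.1×0.28 + 167.9×0.52 = 110.338 sabins.
Added absorption = 382.8 × 0.73 = 279.444 sabins.
New total A_after = 389.782 sabins.
NR = 10·log₁₀(389.782/110.338) = 5.5 dB.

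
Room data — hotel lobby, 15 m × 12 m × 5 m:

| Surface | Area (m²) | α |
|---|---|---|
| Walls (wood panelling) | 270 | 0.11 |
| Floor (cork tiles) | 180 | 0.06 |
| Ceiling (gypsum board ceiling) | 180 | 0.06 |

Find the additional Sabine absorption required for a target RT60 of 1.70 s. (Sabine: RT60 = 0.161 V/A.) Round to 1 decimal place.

33.9 sabins

Total absorption A₁ = 270·0.11 + 180·0.06 + 180·0.06
  = 29.700 + 10.800 + 10.800 = 51.300 m² sabins.
V = 900 m³. Required absorption A₂ = 0.161 × 900 / 1.70 = 85.235 sabins.
Additional absorption ΔA = 85.235 − 51.300 = 33.9 sabins.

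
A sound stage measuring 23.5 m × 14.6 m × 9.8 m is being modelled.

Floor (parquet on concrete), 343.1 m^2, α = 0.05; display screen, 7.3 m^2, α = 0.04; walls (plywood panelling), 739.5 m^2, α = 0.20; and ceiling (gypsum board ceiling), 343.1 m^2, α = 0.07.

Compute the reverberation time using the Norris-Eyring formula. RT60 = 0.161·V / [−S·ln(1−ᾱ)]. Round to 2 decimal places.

S = Σ Sᵢ = 1433.0 m^2.
Σ(Sᵢαᵢ) = 343.1·0.05 + 7.3·0.04 + 739.5·0.20 + 343.1·0.07 = 189.364.
ᾱ = 189.364 / 1433.0 = 0.1321.
−S·ln(1−ᾱ) = −1433.0 × ln(1 − 0.1321) = 203.026.
V = 23.5 × 14.6 × 9.8 = 3362.38 m³.
RT60 = 0.161 × 3362.38 / 203.026 = 2.67 s.

2.67 s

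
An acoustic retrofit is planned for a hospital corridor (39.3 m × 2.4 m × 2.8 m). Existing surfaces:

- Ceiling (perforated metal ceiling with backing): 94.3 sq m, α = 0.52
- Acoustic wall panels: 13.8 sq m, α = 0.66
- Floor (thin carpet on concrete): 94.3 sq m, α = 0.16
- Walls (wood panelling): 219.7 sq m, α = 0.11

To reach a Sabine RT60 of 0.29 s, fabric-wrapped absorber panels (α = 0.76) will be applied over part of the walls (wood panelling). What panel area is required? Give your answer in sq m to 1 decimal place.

75.7

A₁ = Σ Sᵢαᵢ = 94.3*0.52 + 13.8*0.66 + 94.3*0.16 + 219.7*0.11 = 97.399 sabins.
V = 264.096 m³. Target absorption A₂ = 0.161 × 264.096 / 0.29 = 146.619 sabins.
Absorption to add: 146.619 − 97.399 = 49.220 sabins.
Net gain per sq m: Δα = 0.76 − 0.11 = 0.65.
Area = ΔA/Δα = 49.220/0.65 = 75.7 sq m.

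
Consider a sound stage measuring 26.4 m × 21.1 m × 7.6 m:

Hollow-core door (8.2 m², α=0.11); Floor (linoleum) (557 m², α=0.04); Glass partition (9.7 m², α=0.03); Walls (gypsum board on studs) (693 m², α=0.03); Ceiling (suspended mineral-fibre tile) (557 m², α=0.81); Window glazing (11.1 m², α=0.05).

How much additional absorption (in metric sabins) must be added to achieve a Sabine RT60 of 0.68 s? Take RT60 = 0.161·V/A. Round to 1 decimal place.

A₁ = Σ Sᵢαᵢ = 8.2·0.11 + 557·0.04 + 9.7·0.03 + 693·0.03 + 557·0.81 + 11.1·0.05 = 495.988 sabins.
V = 4233.504 m³. Required absorption A₂ = 0.161 × 4233.504 / 0.68 = 1002.344 sabins.
ΔA = A₂ − A₁ = 1002.344 − 495.988 = 506.4 sabins.

506.4 sabins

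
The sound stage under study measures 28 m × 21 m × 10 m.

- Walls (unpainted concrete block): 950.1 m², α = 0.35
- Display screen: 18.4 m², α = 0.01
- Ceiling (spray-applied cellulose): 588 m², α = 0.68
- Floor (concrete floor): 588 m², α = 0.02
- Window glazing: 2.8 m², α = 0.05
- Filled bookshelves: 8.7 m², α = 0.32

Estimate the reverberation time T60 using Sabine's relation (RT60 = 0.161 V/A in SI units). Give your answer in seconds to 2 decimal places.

1.27 s

Summing Sᵢαᵢ: 332.535 + 0.184 + 399.840 + 11.760 + 0.140 + 2.784 → A = 747.243 sabins.
Volume V = 28 × 21 × 10 = 5880 m³.
Sabine: RT60 = 0.161 × 5880 / 747.243 = 1.27 s.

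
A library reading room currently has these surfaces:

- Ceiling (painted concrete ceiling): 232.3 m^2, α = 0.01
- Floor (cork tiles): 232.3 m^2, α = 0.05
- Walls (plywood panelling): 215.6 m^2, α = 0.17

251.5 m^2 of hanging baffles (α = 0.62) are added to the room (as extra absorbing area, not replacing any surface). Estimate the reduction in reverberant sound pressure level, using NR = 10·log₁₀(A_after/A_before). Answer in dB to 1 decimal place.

6.1 dB

Summing Sᵢαᵢ: 2.323 + 11.615 + 36.652 → A_before = 50.590 sabins.
Added absorption = 251.5 × 0.62 = 155.930 sabins.
A_after = 50.590 + 155.930 = 206.520 sabins.
Reduction = 10 log₁₀(A_after/A_before) = 10 log₁₀(4.0822) = 6.1 dB.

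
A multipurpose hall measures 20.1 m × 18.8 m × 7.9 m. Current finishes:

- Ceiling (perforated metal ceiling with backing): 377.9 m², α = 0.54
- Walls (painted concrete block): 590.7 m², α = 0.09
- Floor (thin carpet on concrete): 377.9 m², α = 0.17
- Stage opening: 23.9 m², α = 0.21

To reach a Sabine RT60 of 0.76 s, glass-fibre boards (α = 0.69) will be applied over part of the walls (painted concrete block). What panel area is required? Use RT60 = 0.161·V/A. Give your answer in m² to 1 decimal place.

Equivalent absorption area: A₁ = 377.9·0.54 + 590.7·0.09 + 377.9·0.17 + 23.9·0.21 = 326.491 m².
Required A₂ = 0.161·2985.252/0.76 = 632.402 sabins.
Absorption to add: 632.402 − 326.491 = 305.911 sabins.
Each m² of panel replacing the walls (painted concrete block) adds (0.69 − 0.09) = 0.60 sabins.
Panel area = 305.911 / 0.60 = 509.9 m².

509.9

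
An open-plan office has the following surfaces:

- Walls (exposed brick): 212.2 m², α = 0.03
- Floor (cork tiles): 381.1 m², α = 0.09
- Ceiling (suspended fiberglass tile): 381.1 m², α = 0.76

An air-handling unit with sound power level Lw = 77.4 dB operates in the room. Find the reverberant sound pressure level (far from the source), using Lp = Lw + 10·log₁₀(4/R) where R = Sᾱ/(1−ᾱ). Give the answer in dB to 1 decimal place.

A = 330.301 sabins; S = 974.4 m².
ᾱ = 330.301/974.4 = 0.3390; R = Sᾱ/(1−ᾱ) = 330.301/(1−0.3390) = 499.699 m².
Lp = Lw + 10 log₁₀(4/R) = 77.4 -20.97 = 56.4 dB.

56.4 dB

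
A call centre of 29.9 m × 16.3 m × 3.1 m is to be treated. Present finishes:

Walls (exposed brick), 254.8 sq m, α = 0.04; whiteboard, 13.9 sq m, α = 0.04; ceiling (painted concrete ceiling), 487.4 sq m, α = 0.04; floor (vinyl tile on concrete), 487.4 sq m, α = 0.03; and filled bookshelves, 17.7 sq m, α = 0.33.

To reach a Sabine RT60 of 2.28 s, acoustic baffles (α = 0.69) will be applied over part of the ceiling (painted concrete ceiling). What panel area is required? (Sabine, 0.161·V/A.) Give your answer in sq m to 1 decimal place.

86.1

Summing Sᵢαᵢ: 10.192 + 0.556 + 19.496 + 14.622 + 5.841 → A₁ = 50.707 sabins.
V = 1510.847 m³. Target absorption A₂ = 0.161 × 1510.847 / 2.28 = 106.687 sabins.
ΔA needed = 106.687 − 50.707 = 55.980 sabins.
Each sq m of panel replacing the ceiling (painted concrete ceiling) adds (0.69 − 0.04) = 0.65 sabins.
Panel area = 55.980 / 0.65 = 86.1 sq m.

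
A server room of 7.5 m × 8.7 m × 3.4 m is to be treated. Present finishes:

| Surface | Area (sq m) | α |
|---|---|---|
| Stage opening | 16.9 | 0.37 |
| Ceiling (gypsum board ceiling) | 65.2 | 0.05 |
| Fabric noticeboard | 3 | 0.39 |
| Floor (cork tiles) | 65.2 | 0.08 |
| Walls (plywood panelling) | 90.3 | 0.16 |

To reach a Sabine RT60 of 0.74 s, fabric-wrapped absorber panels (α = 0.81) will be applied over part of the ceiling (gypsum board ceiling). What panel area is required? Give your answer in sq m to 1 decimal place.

23.6

Summing Sᵢαᵢ: 6.253 + 3.260 + 1.170 + 5.216 + 14.448 → A₁ = 30.347 sabins.
V = 221.85 m³. Target absorption A₂ = 0.161 × 221.85 / 0.74 = 48.267 sabins.
ΔA needed = 48.267 − 30.347 = 17.920 sabins.
Each sq m of panel replacing the ceiling (gypsum board ceiling) adds (0.81 − 0.05) = 0.76 sabins.
Area = ΔA/Δα = 17.920/0.76 = 23.6 sq m.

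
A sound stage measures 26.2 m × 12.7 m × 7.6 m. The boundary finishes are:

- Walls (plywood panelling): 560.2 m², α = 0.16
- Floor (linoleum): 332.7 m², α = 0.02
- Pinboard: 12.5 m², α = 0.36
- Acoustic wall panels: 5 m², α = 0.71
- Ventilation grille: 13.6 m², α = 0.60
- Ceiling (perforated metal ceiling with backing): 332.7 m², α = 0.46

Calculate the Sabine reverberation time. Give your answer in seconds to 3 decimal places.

1.533 s

Total absorption A = 560.2×0.16 + 332.7×0.02 + 12.5×0.36 + 5×0.71 + 13.6×0.60 + 332.7×0.46
  = 89.632 + 6.654 + 4.500 + 3.550 + 8.160 + 153.042 = 265.538 m² sabins.
Room volume: 2528.824 m³.
T = 0.161 V/A = 0.161·2528.824/265.538 = 1.533 s.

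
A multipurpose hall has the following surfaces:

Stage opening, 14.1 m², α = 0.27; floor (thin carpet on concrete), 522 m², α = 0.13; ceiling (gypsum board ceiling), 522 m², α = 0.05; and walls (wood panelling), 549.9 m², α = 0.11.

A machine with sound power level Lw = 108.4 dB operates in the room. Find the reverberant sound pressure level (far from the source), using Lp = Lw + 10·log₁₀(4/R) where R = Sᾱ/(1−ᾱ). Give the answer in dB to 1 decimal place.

Σ(Sᵢαᵢ) = 14.1×0.27 + 522×0.13 + 522×0.05 + 549.9×0.11 = 158.256; total area S = 1608.0 m².
ᾱ = 158.256/1608.0 = 0.0984; R = Sᾱ/(1−ᾱ) = 158.256/(1−0.0984) = 175.528 m².
Lp = Lw + 10 log₁₀(4/R) = 108.4 -16.42 = 92.0 dB.

92.0 dB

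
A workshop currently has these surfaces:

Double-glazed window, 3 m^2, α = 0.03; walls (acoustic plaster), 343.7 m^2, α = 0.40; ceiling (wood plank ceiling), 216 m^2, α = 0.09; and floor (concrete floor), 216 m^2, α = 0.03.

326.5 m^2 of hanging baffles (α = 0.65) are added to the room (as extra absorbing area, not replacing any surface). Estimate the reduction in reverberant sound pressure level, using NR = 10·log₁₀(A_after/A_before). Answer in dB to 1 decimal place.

Total absorption A_before = 3*0.03 + 343.7*0.40 + 216*0.09 + 216*0.03
  = 0.090 + 137.480 + 19.440 + 6.480 = 163.490 m^2 sabins.
Treatment contributes 326.5·0.65 = 212.225 sabins.
A_after = 163.490 + 212.225 = 375.715 sabins.
NR = 10·log₁₀(375.715/163.490) = 3.6 dB.

3.6 dB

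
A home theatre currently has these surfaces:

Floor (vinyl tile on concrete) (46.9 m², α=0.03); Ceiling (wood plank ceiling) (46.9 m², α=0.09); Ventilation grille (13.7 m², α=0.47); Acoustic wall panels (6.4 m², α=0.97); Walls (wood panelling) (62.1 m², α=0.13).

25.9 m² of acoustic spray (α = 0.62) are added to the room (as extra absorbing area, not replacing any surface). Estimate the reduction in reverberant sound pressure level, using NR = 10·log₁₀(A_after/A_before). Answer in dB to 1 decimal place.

2.1 dB

A_before = Σ Sᵢαᵢ = 46.9*0.03 + 46.9*0.09 + 13.7*0.47 + 6.4*0.97 + 62.1*0.13 = 26.348 sabins.
Treatment contributes 25.9·0.62 = 16.058 sabins.
New total A_after = 42.406 sabins.
NR = 10·log₁₀(42.406/26.348) = 2.1 dB.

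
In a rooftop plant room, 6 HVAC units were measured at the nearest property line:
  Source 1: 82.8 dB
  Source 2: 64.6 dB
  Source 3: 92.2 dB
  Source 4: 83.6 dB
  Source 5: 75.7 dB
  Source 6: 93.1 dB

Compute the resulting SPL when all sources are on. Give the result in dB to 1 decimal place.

Σ 10^(Lᵢ/10) = 4.161e+09.
Combined level = 10 log₁₀(4.161e+09) = 96.2 dB.

96.2 dB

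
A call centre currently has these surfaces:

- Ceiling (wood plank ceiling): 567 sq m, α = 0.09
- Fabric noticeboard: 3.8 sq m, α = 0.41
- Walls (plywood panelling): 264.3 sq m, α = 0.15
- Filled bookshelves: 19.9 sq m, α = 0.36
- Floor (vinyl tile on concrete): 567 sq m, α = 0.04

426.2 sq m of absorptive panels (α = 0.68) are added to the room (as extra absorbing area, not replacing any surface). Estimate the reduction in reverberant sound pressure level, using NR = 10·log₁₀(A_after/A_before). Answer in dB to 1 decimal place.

Summing Sᵢαᵢ: 51.030 + 1.558 + 39.645 + 7.164 + 22.680 → A_before = 122.077 sabins.
Added absorption = 426.2 × 0.68 = 289.816 sabins.
A_after = 122.077 + 289.816 = 411.893 sabins.
Reduction = 10 log₁₀(A_after/A_before) = 10 log₁₀(3.3740) = 5.3 dB.

5.3 dB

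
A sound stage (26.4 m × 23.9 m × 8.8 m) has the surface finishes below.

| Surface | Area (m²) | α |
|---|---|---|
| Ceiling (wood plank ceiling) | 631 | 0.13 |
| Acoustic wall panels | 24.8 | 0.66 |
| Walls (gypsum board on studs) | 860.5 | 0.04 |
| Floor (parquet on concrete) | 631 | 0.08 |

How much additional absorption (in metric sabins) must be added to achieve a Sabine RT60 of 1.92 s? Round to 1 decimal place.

Summing Sᵢαᵢ: 82.030 + 16.368 + 34.420 + 50.480 → A₁ = 183.298 sabins.
For T = 1.92 s, need A₂ = 0.161·V/T = 0.161·5552.448/1.92 = 465.596 sabins.
Shortfall: 465.596 − 183.298 = 282.3 sabins.

282.3 sabins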